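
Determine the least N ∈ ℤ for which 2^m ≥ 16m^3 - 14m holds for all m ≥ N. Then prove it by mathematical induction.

N = 16

At m = 15: 32768 < 53790, so the inequality fails and N ≥ 16. We prove 2^m ≥ 16m^3 - 14m for all m ≥ 16.
Base case (m = 16): 2^m = 65536 and 16m^3 - 14m = 65312, so 65536 ≥ 65312.
For the inductive step, assume it holds for an arbitrary j ≥ 16, so 2^j ≥ 16j^3 - 14j.
Then 2^(j + 1) = 2·(2^j) ≥ 2·(16j^3 - 14j).
Also, for j ≥ 16 we have 2·(16j^3 - 14j) ≥ 16(j+1)^3 - 14(j+1), since 2·(16j^3 - 14j) − (16(j+1)^3 - 14(j+1)) = 16j^3 - 48j^2 - 62j - 2, which is nonnegative for all j ≥ 16.
Combining, 2^(j + 1) ≥ 16(j+1)^3 - 14(j+1).
Hence, by induction on m, the claim holds for every m ≥ 16.
Hence the smallest such N is 16.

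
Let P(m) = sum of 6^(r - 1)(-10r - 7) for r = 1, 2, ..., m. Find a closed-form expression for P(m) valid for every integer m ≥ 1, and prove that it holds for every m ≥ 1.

P(m) = -6^m(2m + 1) + 1

We claim P(m) = -6^m(2m + 1) + 1 for all m ≥ 1.
Base case (m = 1): P(1) = -17, and the closed form gives -17. They agree.
For the inductive step, assume it holds for an arbitrary r ≥ 1, so P(r) = -6^r(2r + 1) + 1.
Then P(r+1) = P(r) + (6^r(-10r - 17)) = (-6^r(2r + 1) + 1) + (6^r(-10r - 17)).
Simplifying, P(r+1) = -12·6^r·r - 18·6^r + 1 = -6^(r+1)(2(r+1) + 1) + 1,
which is the closed form with m = r+1.
By induction, the statement is established for all m ≥ 1.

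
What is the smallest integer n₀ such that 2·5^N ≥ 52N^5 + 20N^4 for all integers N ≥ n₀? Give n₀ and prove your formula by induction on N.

At N = 8: 781250 < 1785856, so the inequality fails and n₀ ≥ 9. We prove 2·5^N ≥ 52N^5 + 20N^4 for all N ≥ 9.
For the base case N = 9: 2·5^N = 3906250 and 52N^5 + 20N^4 = 3201768, so 3906250 ≥ 3201768.
Inductive step: assume the claim holds for N = r, so 2·5^r ≥ 52r^5 + 20r^4.
Then 2·5^(r + 1) = 5·(2·5^r) ≥ 5·(52r^5 + 20r^4).
Also, for r ≥ 9 we have 5·(52r^5 + 20r^4) ≥ 52(r+1)^5 + 20(r+1)^4, since 5·(52r^5 + 20r^4) − (52(r+1)^5 + 20(r+1)^4) = 208r^5 - 180r^4 - 600r^3 - 640r^2 - 340r - 72, which is nonnegative for all r ≥ 9.
Combining, 2·5^(r + 1) ≥ 52(r+1)^5 + 20(r+1)^4.
By the principle of mathematical induction, the result holds for all N ≥ 9.
Hence the smallest such n₀ is 9.

n₀ = 9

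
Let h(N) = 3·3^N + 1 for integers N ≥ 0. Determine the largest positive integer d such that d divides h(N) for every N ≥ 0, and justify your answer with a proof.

d = 2

Computing the first values: h(0) = 4 and h(1) = 10; gcd(4, 10) = 2, so d ≤ 2.
We prove 2 | 3·3^N + 1 for all N ≥ 0 by induction on N.
Base step (N = 0): h(0) = 4 = 2·(2), so 2 | h(0).
For the inductive step, assume it holds for an arbitrary j ≥ 0, i.e. 2 | h(j). Then
h(j+1) = 3·3^(j+1) + 1 = 3·(3·3^j + 1) - 2 = 3·h(j) - 2. The first term is divisible by 2 by the inductive hypothesis, and -2 is divisible by 2. Hence 2 | h(j+1).
By the principle of mathematical induction, the result holds for all N ≥ 0.
Therefore the largest such d is 2.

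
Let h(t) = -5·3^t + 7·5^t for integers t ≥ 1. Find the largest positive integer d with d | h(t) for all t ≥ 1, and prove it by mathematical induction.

Computing the first values: h(1) = 20 and h(2) = 130; gcd(20, 130) = 10, so d ≤ 10.
We prove 10 | -5·3^t + 7·5^t for all t ≥ 1 by induction on t.
Base case (t = 1): h(1) = 20 = 10·(2), so 10 | h(1).
Inductive step: assume the claim holds for t = p, i.e. 10 | h(p). Then
h(p+1) − 5·h(p) = (-5·3^(p+1) + 7·5^(p+1)) − 5·(-5·3^p + 7·5^p) = (-5)·3^p·(3 − 5) = (10)·3^p. Since 10 | h(p) by the inductive hypothesis, 10 | 5·h(p); and 10 | 10 since 10 = 10·1. Therefore 10 | h(p+1).
Hence, by induction on t, the claim holds for every t ≥ 1.
Therefore the largest such d is 10.

d = 10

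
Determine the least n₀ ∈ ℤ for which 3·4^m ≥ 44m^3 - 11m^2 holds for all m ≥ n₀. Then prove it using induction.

n₀ = 6

At m = 5: 3072 < 5225, so the inequality fails and n₀ ≥ 6. We prove 3·4^m ≥ 44m^3 - 11m^2 for all m ≥ 6.
When m = 6: 3·4^m = 12288 and 44m^3 - 11m^2 = 9108, so 12288 ≥ 9108.
For the inductive step, assume it holds for an arbitrary i ≥ 6, so 3·4^i ≥ 44i^3 - 11i^2.
Then 3·4^(i + 1) = 4·(3·4^i) ≥ 4·(44i^3 - 11i^2).
Also, for i ≥ 6 we have 4·(44i^3 - 11i^2) ≥ 44(i+1)^3 - 11(i+1)^2, since 4·(44i^3 - 11i^2) − (44(i+1)^3 - 11(i+1)^2) = 132i^3 - 165i^2 - 110i - 33, which is nonnegative for all i ≥ 6.
Combining, 3·4^(i + 1) ≥ 44(i+1)^3 - 11(i+1)^2.
Hence, by induction on m, the claim holds for every m ≥ 6.
Hence the smallest such n₀ is 6.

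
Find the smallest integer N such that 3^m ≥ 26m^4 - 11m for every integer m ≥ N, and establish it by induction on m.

At m = 12: 531441 < 539004, so the inequality fails and N ≥ 13. We prove 3^m ≥ 26m^4 - 11m for all m ≥ 13.
For the base case m = 13: 3^m = 1594323 and 26m^4 - 11m = 742443, so 1594323 ≥ 742443.
Inductive step: assume the claim holds for m = k, so 3^k ≥ 26k^4 - 11k.
Then 3^(k + 1) = 3·(3^k) ≥ 3·(26k^4 - 11k).
Also, for k ≥ 13 we have 3·(26k^4 - 11k) ≥ 26(k+1)^4 - 11(k+1), since 3·(26k^4 - 11k) − (26(k+1)^4 - 11(k+1)) = 52k^4 - 104k^3 - 156k^2 - 126k - 15, which is nonnegative for all k ≥ 13.
Combining, 3^(k + 1) ≥ 26(k+1)^4 - 11(k+1).
By the principle of mathematical induction, the result holds for all m ≥ 13.
Hence the smallest such N is 13.

N = 13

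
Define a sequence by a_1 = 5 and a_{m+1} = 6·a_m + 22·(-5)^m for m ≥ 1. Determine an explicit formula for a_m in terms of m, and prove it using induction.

Computing the first terms: a_1 = 5, a_2 = -80, a_3 = 70. This suggests a_m = -2(-5)^m - 5·6^(m - 1).
Base step (m = 1): the formula gives 5 = 5 = a_1.
Inductive step: assume the claim holds for m = p, so a_p = -2(-5)^p - 5·6^(p - 1).
Then a_{p+1} = 6·a_p + 22·(-5)^p = 6·(-2(-5)^p - 5·6^(p - 1)) + 22·(-5)^p = -2(-5)^(p + 1) - 5·6^p = -2(-5)^(p+1) - 5·6^((p+1) - 1),
which is the claimed formula at m = p+1.
By induction, the statement is established for all m ≥ 1.

a_m = -2(-5)^m - 5·6^(m - 1)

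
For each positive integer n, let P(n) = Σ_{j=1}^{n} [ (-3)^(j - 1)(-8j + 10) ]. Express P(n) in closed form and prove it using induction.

P(n) = 2(-3)^n(n - 1) + 2

We claim P(n) = 2(-3)^n(n - 1) + 2 for all n ≥ 1.
Base case (n = 1): P(1) = 2, and the closed form gives 2. They agree.
Inductive step: suppose the statement holds for some j ≥ 1, so P(j) = 2(-3)^j(j - 1) + 2.
Then P(j+1) = P(j) + ((-3)^j(-8j + 2)) = (2(-3)^j(j - 1) + 2) + ((-3)^j(-8j + 2)).
Simplifying, P(j+1) = -6(-3)^j·j + 2 = 2(-3)^(j+1)((j+1) - 1) + 2,
which is the closed form with n = j+1.
Hence, by induction on n, the claim holds for every n ≥ 1.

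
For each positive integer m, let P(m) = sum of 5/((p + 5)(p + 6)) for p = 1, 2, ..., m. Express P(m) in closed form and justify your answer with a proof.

We claim P(m) = 5m/(6(m + 6)) for all m ≥ 1.
For the base case m = 1: P(1) = 5/42, and the closed form gives 5/42. They agree.
Inductive step: suppose the statement holds for some p ≥ 1, so P(p) = 5p/(6(p + 6)).
Then P(p+1) = P(p) + (5/((p + 6)(p + 7))) = (5p/(6(p + 6))) + (5/((p + 6)(p + 7))).
Simplifying, P(p+1) = 5(p + 1)/(6(p + 7)) = 5(p+1)/(6((p+1) + 6)),
which is the closed form with m = p+1.
By induction, the statement is established for all m ≥ 1.

P(m) = 5m/(6(m + 6))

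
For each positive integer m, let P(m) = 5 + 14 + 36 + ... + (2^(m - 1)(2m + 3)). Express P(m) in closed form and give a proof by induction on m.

We claim P(m) = 2^m(2m + 1) - 1 for all m ≥ 1.
Base step (m = 1): P(1) = 5, and the closed form gives 5. They agree.
Inductive step: assume the claim holds for m = k, so P(k) = 2^k(2k + 1) - 1.
Then P(k+1) = P(k) + (2^k(2k + 5)) = (2^k(2k + 1) - 1) + (2^k(2k + 5)).
Simplifying, P(k+1) = 4·2^k·k + 6·2^k - 1 = 2^(k+1)(2(k+1) + 1) - 1,
which is the closed form with m = k+1.
By induction, the statement is established for all m ≥ 1.

P(m) = 2^m(2m + 1) - 1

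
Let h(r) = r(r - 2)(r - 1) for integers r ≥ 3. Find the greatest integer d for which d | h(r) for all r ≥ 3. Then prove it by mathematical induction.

d = 6

Computing the first values: h(3) = 6 and h(4) = 24; gcd(6, 24) = 6, so d ≤ 6.
We prove 6 | r(r - 2)(r - 1) for all r ≥ 3 by induction on r.
Base step (r = 3): h(3) = 6 = 6·(1), so 6 | h(3).
Suppose the result is true for r = j, i.e. 6 | h(j). Then
h(j+1) − h(j) = (j-1)·j·(j+1) − (j-2)·(j-1)·j = (j-1)·j·[(j+1) − (j-2)] = 3·(j-1)·j. The product of 2 consecutive integers is divisible by (2)! = 2, so h(j+1) − h(j) is divisible by 3·2 = 6. By the inductive hypothesis 6 | h(j), hence 6 | h(j+1).
By the principle of mathematical induction, the result holds for all r ≥ 3.
Therefore the largest such d is 6.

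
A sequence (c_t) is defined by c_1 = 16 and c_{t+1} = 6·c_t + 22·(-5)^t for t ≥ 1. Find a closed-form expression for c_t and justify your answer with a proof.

c_t = -2(-5)^t + 6^t

Computing the first terms: c_1 = 16, c_2 = -14, c_3 = 466. This suggests c_t = -2(-5)^t + 6^t.
When t = 1: the formula gives 16 = 16 = c_1.
Inductive step: assume the claim holds for t = k, so c_k = -2(-5)^k + 6^k.
Then c_{k+1} = 6·c_k + 22·(-5)^k = 6·(-2(-5)^k + 6^k) + 22·(-5)^k = -2(-5)^(k + 1) + 6^(k + 1),
which is the claimed formula at t = k+1.
This completes the induction.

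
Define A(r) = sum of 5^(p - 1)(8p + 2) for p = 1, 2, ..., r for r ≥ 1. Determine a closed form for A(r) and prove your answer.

A(r) = 2·5^r·r

We claim A(r) = 2·5^r·r for all r ≥ 1.
When r = 1: A(1) = 10, and the closed form gives 10. They agree.
For the inductive step, assume it holds for an arbitrary p ≥ 1, so A(p) = 2·5^p·p.
Then A(p+1) = A(p) + (5^p(8p + 10)) = (2·5^p·p) + (5^p(8p + 10)).
Simplifying, A(p+1) = 10·5^p(p + 1) = 2·5^(p+1)·(p+1),
which is the closed form with r = p+1.
By induction, the statement is established for all r ≥ 1.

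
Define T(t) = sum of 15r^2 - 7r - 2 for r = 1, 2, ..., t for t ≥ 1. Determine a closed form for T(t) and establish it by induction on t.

We claim T(t) = t(5t^2 + 4t - 3) for all t ≥ 1.
For the base case t = 1: T(1) = 6, and the closed form gives 6. They agree.
Inductive step: assume the claim holds for t = r, so T(r) = r(5r^2 + 4r - 3).
Then T(r+1) = T(r) + (15r^2 + 23r + 6) = (r(5r^2 + 4r - 3)) + (15r^2 + 23r + 6).
Simplifying, T(r+1) = (r + 1)(5r^2 + 14r + 6) = (r+1)(5(r+1)^2 + 4(r+1) - 3),
which is the closed form with t = r+1.
By the principle of mathematical induction, the result holds for all t ≥ 1.

T(t) = t(5t^2 + 4t - 3)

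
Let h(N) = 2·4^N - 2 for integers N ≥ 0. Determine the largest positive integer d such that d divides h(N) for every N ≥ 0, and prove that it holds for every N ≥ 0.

Computing the first values: h(0) = 0 and h(1) = 6; gcd(0, 6) = 6, so d ≤ 6.
We prove 6 | 2·4^N - 2 for all N ≥ 0 by induction on N.
When N = 0: h(0) = 0 = 6·(0), so 6 | h(0).
Inductive step: assume the claim holds for N = k, i.e. 6 | h(k). Then
h(k+1) = 2·4^(k+1) - 2 = 4·(2·4^k - 2) + 6 = 4·h(k) + 6. The first term is divisible by 6 by the inductive hypothesis, and 6 is divisible by 6. Hence 6 | h(k+1).
This completes the induction.
Therefore the largest such d is 6.

d = 6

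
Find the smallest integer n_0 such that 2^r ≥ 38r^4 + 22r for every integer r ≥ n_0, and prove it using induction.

At r = 23: 8388608 < 10634464, so the inequality fails and n_0 ≥ 24. We prove 2^r ≥ 38r^4 + 22r for all r ≥ 24.
Base step (r = 24): 2^r = 16777216 and 38r^4 + 22r = 12608016, so 16777216 ≥ 12608016.
Inductive step: suppose the statement holds for some p ≥ 24, so 2^p ≥ 38p^4 + 22p.
Then 2^(p + 1) = 2·(2^p) ≥ 2·(38p^4 + 22p).
Also, for p ≥ 24 we have 2·(38p^4 + 22p) ≥ 38(p+1)^4 + 22(p+1), since 2·(38p^4 + 22p) − (38(p+1)^4 + 22(p+1)) = 38p^4 - 152p^3 - 228p^2 - 130p - 60, which is nonnegative for all p ≥ 24.
Combining, 2^(p + 1) ≥ 38(p+1)^4 + 22(p+1).
By induction, the statement is established for all r ≥ 24.
Hence the smallest such n_0 is 24.

n_0 = 24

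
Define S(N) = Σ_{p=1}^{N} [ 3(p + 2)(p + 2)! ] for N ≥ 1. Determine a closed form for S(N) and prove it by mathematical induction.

S(N) = 3(N + 3)! - 18

We claim S(N) = 3(N + 3)! - 18 for all N ≥ 1.
Base case (N = 1): S(1) = 54, and the closed form gives 54. They agree.
Inductive step: suppose the statement holds for some p ≥ 1, so S(p) = 3(p + 3)! - 18.
Then S(p+1) = S(p) + (3(p + 3)(p + 3)!) = (3(p + 3)! - 18) + (3(p + 3)(p + 3)!).
Simplifying, S(p+1) = 3((p+1) + 3)! - 18,
which is the closed form with N = p+1.
By the principle of mathematical induction, the result holds for all N ≥ 1.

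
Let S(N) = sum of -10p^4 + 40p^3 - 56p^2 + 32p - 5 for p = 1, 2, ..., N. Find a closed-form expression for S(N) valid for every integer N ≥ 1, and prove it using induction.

S(N) = -N(2N^4 - 5N^3 + 2N^2 + 2N - 2)

We claim S(N) = -N(2N^4 - 5N^3 + 2N^2 + 2N - 2) for all N ≥ 1.
When N = 1: S(1) = 1, and the closed form gives 1. They agree.
Suppose the result is true for N = p, so S(p) = p(-2p^4 + 5p^3 - 2p^2 - 2p + 2).
Then S(p+1) = S(p) + (-10p^4 + 4p^2 + 1) = (p(-2p^4 + 5p^3 - 2p^2 - 2p + 2)) + (-10p^4 + 4p^2 + 1).
Simplifying, S(p+1) = -(p + 1)(2p^4 + 3p^3 - p^2 - p - 1) = -(p+1)(2(p+1)^4 - 5(p+1)^3 + 2(p+1)^2 + 2(p+1) - 2),
which is the closed form with N = p+1.
By the principle of mathematical induction, the result holds for all N ≥ 1.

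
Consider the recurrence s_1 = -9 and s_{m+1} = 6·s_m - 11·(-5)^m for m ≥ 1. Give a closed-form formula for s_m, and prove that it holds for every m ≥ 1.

s_m = (-5)^m - 4·6^(m - 1)

Computing the first terms: s_1 = -9, s_2 = 1, s_3 = -269. This suggests s_m = (-5)^m - 4·6^(m - 1).
Base step (m = 1): the formula gives -9 = -9 = s_1.
Inductive step: assume the claim holds for m = r, so s_r = (-5)^r - 4·6^(r - 1).
Then s_{r+1} = 6·s_r - 11·(-5)^r = 6·((-5)^r - 4·6^(r - 1)) - 11·(-5)^r = (-5)^(r + 1) - 4·6^r = (-5)^(r+1) - 4·6^((r+1) - 1),
which is the claimed formula at m = r+1.
By induction, the statement is established for all m ≥ 1.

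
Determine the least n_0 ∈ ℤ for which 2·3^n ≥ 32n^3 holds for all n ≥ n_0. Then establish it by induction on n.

At n = 8: 13122 < 16384, so the inequality fails and n_0 ≥ 9. We prove 2·3^n ≥ 32n^3 for all n ≥ 9.
When n = 9: 2·3^n = 39366 and 32n^3 = 23328, so 39366 ≥ 23328.
For the inductive step, assume it holds for an arbitrary r ≥ 9, so 2·3^r ≥ 32r^3.
Then 2·3^(r + 1) = 3·(2·3^r) ≥ 3·(32r^3).
Also, for r ≥ 9 we have 3·(32r^3) ≥ 32(r+1)^3, since 3 ≥ (1 + 1/r)^3 for all r ≥ 9.
Combining, 2·3^(r + 1) ≥ 32(r+1)^3.
This completes the induction.
Hence the smallest such n_0 is 9.

n_0 = 9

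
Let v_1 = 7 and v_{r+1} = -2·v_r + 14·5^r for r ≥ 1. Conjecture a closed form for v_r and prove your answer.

v_r = -3(-2)^(r - 1) + 2·5^r

Computing the first terms: v_1 = 7, v_2 = 56, v_3 = 238. This suggests v_r = -3(-2)^(r - 1) + 2·5^r.
Base case (r = 1): the formula gives 7 = 7 = v_1.
Suppose the result is true for r = p, so v_p = -3(-2)^(p - 1) + 2·5^p.
Then v_{p+1} = -2·v_p + 14·5^p = -2·(-3(-2)^(p - 1) + 2·5^p) + 14·5^p = -3(-2)^p + 2·5^(p + 1) = -3(-2)^((p+1) - 1) + 2·5^(p+1),
which is the claimed formula at r = p+1.
Hence, by induction on r, the claim holds for every r ≥ 1.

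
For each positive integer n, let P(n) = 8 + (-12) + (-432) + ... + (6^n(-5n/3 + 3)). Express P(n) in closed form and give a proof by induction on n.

P(n) = 2·6^n(-n + 2) - 4

We claim P(n) = 2·6^n(-n + 2) - 4 for all n ≥ 1.
For the base case n = 1: P(1) = 8, and the closed form gives 8. They agree.
Inductive step: assume the claim holds for n = j, so P(j) = 2·6^j(-j + 2) - 4.
Then P(j+1) = P(j) + (6^j(-10j + 8)) = (2·6^j(-j + 2) - 4) + (6^j(-10j + 8)).
Simplifying, P(j+1) = -12·6^j·j + 12·6^j - 4 = 2·6^(j+1)(-(j+1) + 2) - 4,
which is the closed form with n = j+1.
This completes the induction.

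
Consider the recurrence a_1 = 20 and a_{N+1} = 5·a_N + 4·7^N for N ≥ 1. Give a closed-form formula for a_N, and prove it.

a_N = 6·5^(N - 1) + 2·7^N

Computing the first terms: a_1 = 20, a_2 = 128, a_3 = 836. This suggests a_N = 6·5^(N - 1) + 2·7^N.
Base case (N = 1): the formula gives 20 = 20 = a_1.
For the inductive step, assume it holds for an arbitrary j ≥ 1, so a_j = 6·5^(j - 1) + 2·7^j.
Then a_{j+1} = 5·a_j + 4·7^j = 5·(6·5^(j - 1) + 2·7^j) + 4·7^j = 6·5^j + 2·7^(j + 1) = 6·5^((j+1) - 1) + 2·7^(j+1),
which is the claimed formula at N = j+1.
Hence, by induction on N, the claim holds for every N ≥ 1.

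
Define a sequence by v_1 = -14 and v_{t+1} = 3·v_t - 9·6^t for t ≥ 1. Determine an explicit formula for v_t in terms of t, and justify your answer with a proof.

v_t = 4·3^(t - 1) - 3·6^t

Computing the first terms: v_1 = -14, v_2 = -96, v_3 = -612. This suggests v_t = 4·3^(t - 1) - 3·6^t.
When t = 1: the formula gives -14 = -14 = v_1.
Suppose the result is true for t = r, so v_r = 4·3^(r - 1) - 3·6^r.
Then v_{r+1} = 3·v_r - 9·6^r = 3·(4·3^(r - 1) - 3·6^r) - 9·6^r = 4·3^r - 3·6^(r + 1) = 4·3^((r+1) - 1) - 3·6^(r+1),
which is the claimed formula at t = r+1.
This completes the induction.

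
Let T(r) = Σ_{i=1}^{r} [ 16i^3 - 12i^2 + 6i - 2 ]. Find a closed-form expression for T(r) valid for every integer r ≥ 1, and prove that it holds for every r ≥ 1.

T(r) = r(4r^3 + 4r^2 + r - 1)

We claim T(r) = r(4r^3 + 4r^2 + r - 1) for all r ≥ 1.
Base case (r = 1): T(1) = 8, and the closed form gives 8. They agree.
For the inductive step, assume it holds for an arbitrary i ≥ 1, so T(i) = i(4i^3 + 4i^2 + i - 1).
Then T(i+1) = T(i) + (16i^3 + 36i^2 + 30i + 8) = (i(4i^3 + 4i^2 + i - 1)) + (16i^3 + 36i^2 + 30i + 8).
Simplifying, T(i+1) = (i + 1)(4i^3 + 16i^2 + 21i + 8) = (i+1)(4(i+1)^3 + 4(i+1)^2 + (i+1) - 1),
which is the closed form with r = i+1.
Hence, by induction on r, the claim holds for every r ≥ 1.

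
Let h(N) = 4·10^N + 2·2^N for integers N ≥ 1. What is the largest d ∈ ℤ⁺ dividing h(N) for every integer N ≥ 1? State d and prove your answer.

Computing the first values: h(1) = 44 and h(2) = 408; gcd(44, 408) = 4, so d ≤ 4.
We prove 4 | 4·10^N + 2·2^N for all N ≥ 1 by induction on N.
Base step (N = 1): h(1) = 44 = 4·(11), so 4 | h(1).
Inductive step: suppose the statement holds for some i ≥ 1, i.e. 4 | h(i). Then
h(i+1) − 10·h(i) = (4·10^(i+1) + 2·2^(i+1)) − 10·(4·10^i + 2·2^i) = (2)·2^i·(2 − 10) = (-16)·2^i. Since 4 | h(i) by the inductive hypothesis, 4 | 10·h(i); and 4 | -16 since -16 = 4·-4. Therefore 4 | h(i+1).
Hence, by induction on N, the claim holds for every N ≥ 1.
Therefore the largest such d is 4.

d = 4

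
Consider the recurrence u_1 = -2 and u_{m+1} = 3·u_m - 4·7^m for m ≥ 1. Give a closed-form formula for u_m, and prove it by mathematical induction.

Computing the first terms: u_1 = -2, u_2 = -34, u_3 = -298. This suggests u_m = 5·3^(m - 1) - 7^m.
Base case (m = 1): the formula gives -2 = -2 = u_1.
For the inductive step, assume it holds for an arbitrary p ≥ 1, so u_p = 5·3^(p - 1) - 7^p.
Then u_{p+1} = 3·u_p - 4·7^p = 3·(5·3^(p - 1) - 7^p) - 4·7^p = 5·3^p - 7^(p + 1) = 5·3^((p+1) - 1) - 7^(p+1),
which is the claimed formula at m = p+1.
By induction, the statement is established for all m ≥ 1.

u_m = 5·3^(m - 1) - 7^m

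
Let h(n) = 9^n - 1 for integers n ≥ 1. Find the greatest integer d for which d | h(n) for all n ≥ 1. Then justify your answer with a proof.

d = 8

Computing the first values: h(1) = 8 and h(2) = 80; gcd(8, 80) = 8, so d ≤ 8.
We prove 8 | 9^n - 1 for all n ≥ 1 by induction on n.
For the base case n = 1: h(1) = 8 = 8·(1), so 8 | h(1).
For the inductive step, assume it holds for an arbitrary m ≥ 1, i.e. 8 | h(m). Then
9^{m+1} − 1^{m+1} = 9·9^m − 1·1^m = 9·(9^m − 1^m) + (8)·1^m. The first term is divisible by 8 by the inductive hypothesis, and the second term (8)·1^m is divisible by 8 since 8 | 8. Hence 8 | h(m+1).
By induction, the statement is established for all n ≥ 1.
Therefore the largest such d is 8.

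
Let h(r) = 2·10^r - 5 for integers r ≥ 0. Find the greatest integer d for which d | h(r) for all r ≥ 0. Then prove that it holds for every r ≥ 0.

d = 3

Computing the first values: h(0) = -3 and h(1) = 15; gcd(-3, 15) = 3, so d ≤ 3.
We prove 3 | 2·10^r - 5 for all r ≥ 0 by induction on r.
For the base case r = 0: h(0) = -3 = 3·(-1), so 3 | h(0).
For the inductive step, assume it holds for an arbitrary p ≥ 0, i.e. 3 | h(p). Then
h(p+1) = 2·10^(p+1) - 5 = 10·(2·10^p - 5) + 45 = 10·h(p) + 45. The first term is divisible by 3 by the inductive hypothesis, and 45 is divisible by 3. Hence 3 | h(p+1).
By the principle of mathematical induction, the result holds for all r ≥ 0.
Therefore the largest such d is 3.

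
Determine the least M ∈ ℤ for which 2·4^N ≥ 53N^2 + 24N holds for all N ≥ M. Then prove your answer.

M = 5

At N = 4: 512 < 944, so the inequality fails and M ≥ 5. We prove 2·4^N ≥ 53N^2 + 24N for all N ≥ 5.
Base case (N = 5): 2·4^N = 2048 and 53N^2 + 24N = 1445, so 2048 ≥ 1445.
Suppose the result is true for N = p, so 2·4^p ≥ 53p^2 + 24p.
Then 2·4^(p + 1) = 4·(2·4^p) ≥ 4·(53p^2 + 24p).
Also, for p ≥ 5 we have 4·(53p^2 + 24p) ≥ 53(p+1)^2 + 24(p+1), since 4·(53p^2 + 24p) − (53(p+1)^2 + 24(p+1)) = 159p^2 - 34p - 77, which is nonnegative for all p ≥ 5.
Combining, 2·4^(p + 1) ≥ 53(p+1)^2 + 24(p+1).
By the principle of mathematical induction, the result holds for all N ≥ 5.
Hence the smallest such M is 5.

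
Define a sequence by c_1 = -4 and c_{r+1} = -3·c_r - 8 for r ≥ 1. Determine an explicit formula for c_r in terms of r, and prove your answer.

c_r = -2(-3)^(r - 1) - 2

Computing the first terms: c_1 = -4, c_2 = 4, c_3 = -20. This suggests c_r = -2(-3)^(r - 1) - 2.
When r = 1: the formula gives -4 = -4 = c_1.
Suppose the result is true for r = p, so c_p = -2(-3)^(p - 1) - 2.
Then c_{p+1} = -3·c_p - 8 = -3·(-2(-3)^(p - 1) - 2) - 8 = -2(-3)^p - 2 = -2(-3)^((p+1) - 1) - 2,
which is the claimed formula at r = p+1.
This completes the induction.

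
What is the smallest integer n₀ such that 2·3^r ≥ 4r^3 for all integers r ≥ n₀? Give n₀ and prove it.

At r = 5: 486 < 500, so the inequality fails and n₀ ≥ 6. We prove 2·3^r ≥ 4r^3 for all r ≥ 6.
Base step (r = 6): 2·3^r = 1458 and 4r^3 = 864, so 1458 ≥ 864.
For the inductive step, assume it holds for an arbitrary m ≥ 6, so 2·3^m ≥ 4m^3.
Then 2·3^(m + 1) = 3·(2·3^m) ≥ 3·(4m^3).
Also, for m ≥ 6 we have 3·(4m^3) ≥ 4(m+1)^3, since 3 ≥ (1 + 1/m)^3 for all m ≥ 6.
Combining, 2·3^(m + 1) ≥ 4(m+1)^3.
This completes the induction.
Hence the smallest such n₀ is 6.

n₀ = 6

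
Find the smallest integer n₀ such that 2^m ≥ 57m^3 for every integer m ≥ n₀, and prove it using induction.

n₀ = 19

At m = 18: 262144 < 332424, so the inequality fails and n₀ ≥ 19. We prove 2^m ≥ 57m^3 for all m ≥ 19.
Base case (m = 19): 2^m = 524288 and 57m^3 = 390963, so 524288 ≥ 390963.
Inductive step: suppose the statement holds for some k ≥ 19, so 2^k ≥ 57k^3.
Then 2^(k + 1) = 2·(2^k) ≥ 2·(57k^3).
Also, for k ≥ 19 we have 2·(57k^3) ≥ 57(k+1)^3, since 2 ≥ (1 + 1/k)^3 for all k ≥ 19.
Combining, 2^(k + 1) ≥ 57(k+1)^3.
Hence, by induction on m, the claim holds for every m ≥ 19.
Hence the smallest such n₀ is 19.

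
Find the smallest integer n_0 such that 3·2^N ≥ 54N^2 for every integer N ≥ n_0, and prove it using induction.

n_0 = 12

At N = 11: 6144 < 6534, so the inequality fails and n_0 ≥ 12. We prove 3·2^N ≥ 54N^2 for all N ≥ 12.
Base case (N = 12): 3·2^N = 12288 and 54N^2 = 7776, so 12288 ≥ 7776.
For the inductive step, assume it holds for an arbitrary i ≥ 12, so 3·2^i ≥ 54i^2.
Then 3·2^(i + 1) = 2·(3·2^i) ≥ 2·(54i^2).
Also, for i ≥ 12 we have 2·(54i^2) ≥ 54(i+1)^2, since 2 ≥ (1 + 1/i)^2 for all i ≥ 12.
Combining, 3·2^(i + 1) ≥ 54(i+1)^2.
By induction, the statement is established for all N ≥ 12.
Hence the smallest such n_0 is 12.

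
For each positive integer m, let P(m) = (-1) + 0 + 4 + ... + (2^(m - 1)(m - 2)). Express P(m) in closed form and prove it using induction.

P(m) = 2^m(m - 3) + 3

We claim P(m) = 2^m(m - 3) + 3 for all m ≥ 1.
For the base case m = 1: P(1) = -1, and the closed form gives -1. They agree.
Inductive step: suppose the statement holds for some p ≥ 1, so P(p) = 2^p(p - 3) + 3.
Then P(p+1) = P(p) + (2^p(p - 1)) = (2^p(p - 3) + 3) + (2^p(p - 1)).
Simplifying, P(p+1) = 2^(p + 1)p - 2^(p + 2) + 3 = 2^(p+1)((p+1) - 3) + 3,
which is the closed form with m = p+1.
Hence, by induction on m, the claim holds for every m ≥ 1.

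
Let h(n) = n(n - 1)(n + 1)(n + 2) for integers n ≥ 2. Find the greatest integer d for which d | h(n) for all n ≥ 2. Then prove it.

Computing the first values: h(2) = 24 and h(3) = 120; gcd(24, 120) = 24, so d ≤ 24.
We prove 24 | n(n - 1)(n + 1)(n + 2) for all n ≥ 2 by induction on n.
Base step (n = 2): h(2) = 24 = 24·(1), so 24 | h(2).
For the inductive step, assume it holds for an arbitrary i ≥ 2, i.e. 24 | h(i). Then
h(i+1) − h(i) = i·(i+1)·(i+2)·(i+3) − (i-1)·i·(i+1)·(i+2) = i·(i+1)·(i+2)·[(i+3) − (i-1)] = 4·i·(i+1)·(i+2). The product of 3 consecutive integers is divisible by (3)! = 6, so h(i+1) − h(i) is divisible by 4·6 = 24. By the inductive hypothesis 24 | h(i), hence 24 | h(i+1).
By the principle of mathematical induction, the result holds for all n ≥ 2.
Therefore the largest such d is 24.

d = 24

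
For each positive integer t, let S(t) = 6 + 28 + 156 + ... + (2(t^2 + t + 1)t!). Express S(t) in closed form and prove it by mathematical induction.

We claim S(t) = (2t + 2)(t + 1)! - 2 for all t ≥ 1.
For the base case t = 1: S(1) = 6, and the closed form gives 6. They agree.
For the inductive step, assume it holds for an arbitrary i ≥ 1, so S(i) = (2i + 2)(i + 1)! - 2.
Then S(i+1) = S(i) + (2(i^2 + 3i + 3)(i + 1)!) = ((2i + 2)(i + 1)! - 2) + (2(i^2 + 3i + 3)(i + 1)!).
Simplifying, S(i+1) = (2(i+1) + 2)((i+1) + 1)! - 2,
which is the closed form with t = i+1.
This completes the induction.

S(t) = (2t + 2)(t + 1)! - 2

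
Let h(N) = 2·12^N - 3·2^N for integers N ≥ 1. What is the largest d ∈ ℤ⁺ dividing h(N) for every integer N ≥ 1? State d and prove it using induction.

d = 6

Computing the first values: h(1) = 18 and h(2) = 276; gcd(18, 276) = 6, so d ≤ 6.
We prove 6 | 2·12^N - 3·2^N for all N ≥ 1 by induction on N.
When N = 1: h(1) = 18 = 6·(3), so 6 | h(1).
Inductive step: suppose the statement holds for some r ≥ 1, i.e. 6 | h(r). Then
h(r+1) − 12·h(r) = (2·12^(r+1) - 3·2^(r+1)) − 12·(2·12^r - 3·2^r) = (-3)·2^r·(2 − 12) = (30)·2^r. Since 6 | h(r) by the inductive hypothesis, 6 | 12·h(r); and 6 | 30 since 30 = 6·5. Therefore 6 | h(r+1).
This completes the induction.
Therefore the largest such d is 6.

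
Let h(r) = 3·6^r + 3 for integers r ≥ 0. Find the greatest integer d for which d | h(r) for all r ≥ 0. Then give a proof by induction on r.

Computing the first values: h(0) = 6 and h(1) = 21; gcd(6, 21) = 3, so d ≤ 3.
We prove 3 | 3·6^r + 3 for all r ≥ 0 by induction on r.
Base step (r = 0): h(0) = 6 = 3·(2), so 3 | h(0).
For the inductive step, assume it holds for an arbitrary k ≥ 0, i.e. 3 | h(k). Then
h(k+1) = 3·6^(k+1) + 3 = 6·(3·6^k + 3) - 15 = 6·h(k) - 15. The first term is divisible by 3 by the inductive hypothesis, and -15 is divisible by 3. Hence 3 | h(k+1).
By the principle of mathematical induction, the result holds for all r ≥ 0.
Therefore the largest such d is 3.

d = 3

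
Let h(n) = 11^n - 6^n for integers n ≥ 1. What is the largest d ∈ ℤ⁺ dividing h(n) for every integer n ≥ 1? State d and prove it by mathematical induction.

d = 5

Computing the first values: h(1) = 5 and h(2) = 85; gcd(5, 85) = 5, so d ≤ 5.
We prove 5 | 11^n - 6^n for all n ≥ 1 by induction on n.
Base step (n = 1): h(1) = 5 = 5·(1), so 5 | h(1).
Suppose the result is true for n = p, i.e. 5 | h(p). Then
11^{p+1} − 6^{p+1} = 11·11^p − 6·6^p = 11·(11^p − 6^p) + (5)·6^p. The first term is divisible by 5 by the inductive hypothesis, and the second term (5)·6^p is divisible by 5 since 5 | 5. Hence 5 | h(p+1).
Hence, by induction on n, the claim holds for every n ≥ 1.
Therefore the largest such d is 5.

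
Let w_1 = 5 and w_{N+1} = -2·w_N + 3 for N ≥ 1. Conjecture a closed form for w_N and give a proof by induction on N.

Computing the first terms: w_1 = 5, w_2 = -7, w_3 = 17. This suggests w_N = (-2)^(N + 1) + 1.
When N = 1: the formula gives 5 = 5 = w_1.
Inductive step: suppose the statement holds for some i ≥ 1, so w_i = (-2)^(i + 1) + 1.
Then w_{i+1} = -2·w_i + 3 = -2·((-2)^(i + 1) + 1) + 3 = (-2)^(i + 2) + 1 = (-2)^((i+1) + 1) + 1,
which is the claimed formula at N = i+1.
This completes the induction.

w_N = (-2)^(N + 1) + 1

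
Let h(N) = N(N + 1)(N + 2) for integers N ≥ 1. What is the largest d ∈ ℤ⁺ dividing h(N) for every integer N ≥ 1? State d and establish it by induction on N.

d = 6

Computing the first values: h(1) = 6 and h(2) = 24; gcd(6, 24) = 6, so d ≤ 6.
We prove 6 | N(N + 1)(N + 2) for all N ≥ 1 by induction on N.
Base step (N = 1): h(1) = 6 = 6·(1), so 6 | h(1).
Inductive step: suppose the statement holds for some j ≥ 1, i.e. 6 | h(j). Then
h(j+1) − h(j) = (j+1)·(j+2)·(j+3) − j·(j+1)·(j+2) = (j+1)·(j+2)·[(j+3) − j] = 3·(j+1)·(j+2). The product of 2 consecutive integers is divisible by (2)! = 2, so h(j+1) − h(j) is divisible by 3·2 = 6. By the inductive hypothesis 6 | h(j), hence 6 | h(j+1).
By the principle of mathematical induction, the result holds for all N ≥ 1.
Therefore the largest such d is 6.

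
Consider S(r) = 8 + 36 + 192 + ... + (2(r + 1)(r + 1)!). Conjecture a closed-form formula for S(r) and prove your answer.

S(r) = 2(r + 2)! - 4

We claim S(r) = 2(r + 2)! - 4 for all r ≥ 1.
Base case (r = 1): S(1) = 8, and the closed form gives 8. They agree.
Suppose the result is true for r = p, so S(p) = 2(p + 2)! - 4.
Then S(p+1) = S(p) + (2(p + 2)(p + 2)!) = (2(p + 2)! - 4) + (2(p + 2)(p + 2)!).
Simplifying, S(p+1) = 2((p+1) + 2)! - 4,
which is the closed form with r = p+1.
Hence, by induction on r, the claim holds for every r ≥ 1.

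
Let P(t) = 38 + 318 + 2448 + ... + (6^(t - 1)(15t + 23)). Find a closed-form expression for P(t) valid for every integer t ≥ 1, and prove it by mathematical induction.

P(t) = 6^t(3t + 4) - 4

We claim P(t) = 6^t(3t + 4) - 4 for all t ≥ 1.
Base step (t = 1): P(1) = 38, and the closed form gives 38. They agree.
Inductive step: suppose the statement holds for some k ≥ 1, so P(k) = 6^k(3k + 4) - 4.
Then P(k+1) = P(k) + (6^k(15k + 38)) = (6^k(3k + 4) - 4) + (6^k(15k + 38)).
Simplifying, P(k+1) = 18·6^k·k + 42·6^k - 4 = 6^(k+1)(3(k+1) + 4) - 4,
which is the closed form with t = k+1.
Hence, by induction on t, the claim holds for every t ≥ 1.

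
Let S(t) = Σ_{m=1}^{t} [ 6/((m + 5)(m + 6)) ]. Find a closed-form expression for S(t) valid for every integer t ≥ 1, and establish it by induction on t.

We claim S(t) = t/(t + 6) for all t ≥ 1.
For the base case t = 1: S(1) = 1/7, and the closed form gives 1/7. They agree.
Inductive step: assume the claim holds for t = m, so S(m) = m/(m + 6).
Then S(m+1) = S(m) + (6/((m + 6)(m + 7))) = (m/(m + 6)) + (6/((m + 6)(m + 7))).
Simplifying, S(m+1) = (m + 1)/(m + 7) = (m+1)/((m+1) + 6),
which is the closed form with t = m+1.
This completes the induction.

S(t) = t/(t + 6)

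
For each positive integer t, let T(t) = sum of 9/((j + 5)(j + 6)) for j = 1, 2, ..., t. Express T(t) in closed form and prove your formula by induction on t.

We claim T(t) = 3t/(2(t + 6)) for all t ≥ 1.
When t = 1: T(1) = 3/14, and the closed form gives 3/14. They agree.
Inductive step: assume the claim holds for t = j, so T(j) = 3j/(2(j + 6)).
Then T(j+1) = T(j) + (9/((j + 6)(j + 7))) = (3j/(2(j + 6))) + (9/((j + 6)(j + 7))).
Simplifying, T(j+1) = 3(j + 1)/(2(j + 7)) = 3(j+1)/(2((j+1) + 6)),
which is the closed form with t = j+1.
Hence, by induction on t, the claim holds for every t ≥ 1.

T(t) = 3t/(2(t + 6))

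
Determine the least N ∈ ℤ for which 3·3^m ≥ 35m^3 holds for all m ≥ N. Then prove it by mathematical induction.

N = 8

At m = 7: 6561 < 12005, so the inequality fails and N ≥ 8. We prove 3·3^m ≥ 35m^3 for all m ≥ 8.
When m = 8: 3·3^m = 19683 and 35m^3 = 17920, so 19683 ≥ 17920.
Inductive step: assume the claim holds for m = j, so 3·3^j ≥ 35j^3.
Then 3·3^(j + 1) = 3·(3·3^j) ≥ 3·(35j^3).
Also, for j ≥ 8 we have 3·(35j^3) ≥ 35(j+1)^3, since 3 ≥ (1 + 1/j)^3 for all j ≥ 8.
Combining, 3·3^(j + 1) ≥ 35(j+1)^3.
This completes the induction.
Hence the smallest such N is 8.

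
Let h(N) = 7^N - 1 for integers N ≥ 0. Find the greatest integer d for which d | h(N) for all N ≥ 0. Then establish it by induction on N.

Computing the first values: h(0) = 0 and h(1) = 6; gcd(0, 6) = 6, so d ≤ 6.
We prove 6 | 7^N - 1 for all N ≥ 0 by induction on N.
Base case (N = 0): h(0) = 0 = 6·(0), so 6 | h(0).
Inductive step: assume the claim holds for N = r, i.e. 6 | h(r). Then
h(r+1) = 7^(r+1) - 1 = 7·(7^r - 1) + 6 = 7·h(r) + 6. The first term is divisible by 6 by the inductive hypothesis, and 6 is divisible by 6. Hence 6 | h(r+1).
Hence, by induction on N, the claim holds for every N ≥ 0.
Therefore the largest such d is 6.

d = 6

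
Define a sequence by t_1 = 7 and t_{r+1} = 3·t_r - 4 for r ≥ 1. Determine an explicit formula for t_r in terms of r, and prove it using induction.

t_r = 5·3^(r - 1) + 2

Computing the first terms: t_1 = 7, t_2 = 17, t_3 = 47. This suggests t_r = 5·3^(r - 1) + 2.
Base step (r = 1): the formula gives 7 = 7 = t_1.
Inductive step: assume the claim holds for r = k, so t_k = 5·3^(k - 1) + 2.
Then t_{k+1} = 3·t_k - 4 = 3·(5·3^(k - 1) + 2) - 4 = 5·3^k + 2 = 5·3^((k+1) - 1) + 2,
which is the claimed formula at r = k+1.
By induction, the statement is established for all r ≥ 1.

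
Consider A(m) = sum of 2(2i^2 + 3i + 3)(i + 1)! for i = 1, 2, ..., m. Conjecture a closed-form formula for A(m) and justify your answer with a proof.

A(m) = (4m + 2)(m + 2)! - 4

We claim A(m) = (4m + 2)(m + 2)! - 4 for all m ≥ 1.
For the base case m = 1: A(1) = 32, and the closed form gives 32. They agree.
Suppose the result is true for m = i, so A(i) = (4i + 2)(i + 2)! - 4.
Then A(i+1) = A(i) + (2(2i^2 + 7i + 8)(i + 2)!) = ((4i + 2)(i + 2)! - 4) + (2(2i^2 + 7i + 8)(i + 2)!).
Simplifying, A(i+1) = (4(i+1) + 2)((i+1) + 2)! - 4,
which is the closed form with m = i+1.
By the principle of mathematical induction, the result holds for all m ≥ 1.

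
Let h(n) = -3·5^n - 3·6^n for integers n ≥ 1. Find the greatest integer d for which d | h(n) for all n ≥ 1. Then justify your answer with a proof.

d = 3

Computing the first values: h(1) = -33 and h(2) = -183; gcd(-33, -183) = 3, so d ≤ 3.
We prove 3 | -3·5^n - 3·6^n for all n ≥ 1 by induction on n.
Base case (n = 1): h(1) = -33 = 3·(-11), so 3 | h(1).
For the inductive step, assume it holds for an arbitrary r ≥ 1, i.e. 3 | h(r). Then
h(r+1) − 6·h(r) = (-3·5^(r+1) - 3·6^(r+1)) − 6·(-3·5^r - 3·6^r) = (-3)·5^r·(5 − 6) = (3)·5^r. Since 3 | h(r) by the inductive hypothesis, 3 | 6·h(r); and 3 | 3 since 3 = 3·1. Therefore 3 | h(r+1).
This completes the induction.
Therefore the largest such d is 3.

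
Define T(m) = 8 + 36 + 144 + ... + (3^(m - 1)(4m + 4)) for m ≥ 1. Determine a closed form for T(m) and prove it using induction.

We claim T(m) = 3^m(2m + 1) - 1 for all m ≥ 1.
Base step (m = 1): T(1) = 8, and the closed form gives 8. They agree.
Inductive step: assume the claim holds for m = p, so T(p) = 3^p(2p + 1) - 1.
Then T(p+1) = T(p) + (4·3^p(p + 2)) = (3^p(2p + 1) - 1) + (4·3^p(p + 2)).
Simplifying, T(p+1) = 6·3^p·p + 9·3^p - 1 = 3^(p+1)(2(p+1) + 1) - 1,
which is the closed form with m = p+1.
Hence, by induction on m, the claim holds for every m ≥ 1.

T(m) = 3^m(2m + 1) - 1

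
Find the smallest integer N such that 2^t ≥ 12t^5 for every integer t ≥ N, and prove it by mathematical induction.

At t = 27: 134217728 < 172186884, so the inequality fails and N ≥ 28. We prove 2^t ≥ 12t^5 for all t ≥ 28.
When t = 28: 2^t = 268435456 and 12t^5 = 206524416, so 268435456 ≥ 206524416.
Suppose the result is true for t = k, so 2^k ≥ 12k^5.
Then 2^(k + 1) = 2·(2^k) ≥ 2·(12k^5).
Also, for k ≥ 28 we have 2·(12k^5) ≥ 12(k+1)^5, since 2 ≥ (1 + 1/k)^5 for all k ≥ 28.
Combining, 2^(k + 1) ≥ 12(k+1)^5.
Hence, by induction on t, the claim holds for every t ≥ 28.
Hence the smallest such N is 28.

N = 28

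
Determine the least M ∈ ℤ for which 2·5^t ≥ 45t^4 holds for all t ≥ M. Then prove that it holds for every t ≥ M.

M = 7

At t = 6: 31250 < 58320, so the inequality fails and M ≥ 7. We prove 2·5^t ≥ 45t^4 for all t ≥ 7.
For the base case t = 7: 2·5^t = 156250 and 45t^4 = 108045, so 156250 ≥ 108045.
Inductive step: suppose the statement holds for some r ≥ 7, so 2·5^r ≥ 45r^4.
Then 2·5^(r + 1) = 5·(2·5^r) ≥ 5·(45r^4).
Also, for r ≥ 7 we have 5·(45r^4) ≥ 45(r+1)^4, since 5 ≥ (1 + 1/r)^4 for all r ≥ 7.
Combining, 2·5^(r + 1) ≥ 45(r+1)^4.
By the principle of mathematical induction, the result holds for all t ≥ 7.
Hence the smallest such M is 7.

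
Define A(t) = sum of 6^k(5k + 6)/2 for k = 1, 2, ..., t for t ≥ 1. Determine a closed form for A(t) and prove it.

A(t) = 3·6^t(t + 1) - 3

We claim A(t) = 3·6^t(t + 1) - 3 for all t ≥ 1.
When t = 1: A(1) = 33, and the closed form gives 33. They agree.
Inductive step: assume the claim holds for t = k, so A(k) = 3·6^k(k + 1) - 3.
Then A(k+1) = A(k) + (6^k(15k + 33)) = (3·6^k(k + 1) - 3) + (6^k(15k + 33)).
Simplifying, A(k+1) = 18·6^k·k + 36·6^k - 3 = 3·6^(k+1)((k+1) + 1) - 3,
which is the closed form with t = k+1.
By the principle of mathematical induction, the result holds for all t ≥ 1.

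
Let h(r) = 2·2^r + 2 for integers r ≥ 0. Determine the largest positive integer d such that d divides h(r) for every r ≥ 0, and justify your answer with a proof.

Computing the first values: h(0) = 4 and h(1) = 6; gcd(4, 6) = 2, so d ≤ 2.
We prove 2 | 2·2^r + 2 for all r ≥ 0 by induction on r.
For the base case r = 0: h(0) = 4 = 2·(2), so 2 | h(0).
For the inductive step, assume it holds for an arbitrary p ≥ 0, i.e. 2 | h(p). Then
h(p+1) = 2·2^(p+1) + 2 = 2·(2·2^p + 2) - 2 = 2·h(p) - 2. The first term is divisible by 2 by the inductive hypothesis, and -2 is divisible by 2. Hence 2 | h(p+1).
This completes the induction.
Therefore the largest such d is 2.

d = 2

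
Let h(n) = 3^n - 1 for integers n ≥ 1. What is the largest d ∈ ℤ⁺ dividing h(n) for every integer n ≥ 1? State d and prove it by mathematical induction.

Computing the first values: h(1) = 2 and h(2) = 8; gcd(2, 8) = 2, so d ≤ 2.
We prove 2 | 3^n - 1 for all n ≥ 1 by induction on n.
Base case (n = 1): h(1) = 2 = 2·(1), so 2 | h(1).
Suppose the result is true for n = r, i.e. 2 | h(r). Then
3^{r+1} − 1^{r+1} = 3·3^r − 1·1^r = 3·(3^r − 1^r) + (2)·1^r. The first term is divisible by 2 by the inductive hypothesis, and the second term (2)·1^r is divisible by 2 since 2 | 2. Hence 2 | h(r+1).
Hence, by induction on n, the claim holds for every n ≥ 1.
Therefore the largest such d is 2.

d = 2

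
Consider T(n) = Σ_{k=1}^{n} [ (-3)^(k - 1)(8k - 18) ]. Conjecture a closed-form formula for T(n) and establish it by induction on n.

We claim T(n) = 2(-3)^n(-n + 2) - 4 for all n ≥ 1.
For the base case n = 1: T(1) = -10, and the closed form gives -10. They agree.
Suppose the result is true for n = k, so T(k) = 2(-3)^k(-k + 2) - 4.
Then T(k+1) = T(k) + ((-3)^k(8k - 10)) = (2(-3)^k(-k + 2) - 4) + ((-3)^k(8k - 10)).
Simplifying, T(k+1) = 6(-3)^k·k - 6(-3)^k - 4 = 2(-3)^(k+1)(-(k+1) + 2) - 4,
which is the closed form with n = k+1.
Hence, by induction on n, the claim holds for every n ≥ 1.

T(n) = 2(-3)^n(-n + 2) - 4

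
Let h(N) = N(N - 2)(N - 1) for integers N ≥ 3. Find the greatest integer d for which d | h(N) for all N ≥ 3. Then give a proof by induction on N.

Computing the first values: h(3) = 6 and h(4) = 24; gcd(6, 24) = 6, so d ≤ 6.
We prove 6 | N(N - 2)(N - 1) for all N ≥ 3 by induction on N.
Base case (N = 3): h(3) = 6 = 6·(1), so 6 | h(3).
For the inductive step, assume it holds for an arbitrary r ≥ 3, i.e. 6 | h(r). Then
h(r+1) − h(r) = (r-1)·r·(r+1) − (r-2)·(r-1)·r = (r-1)·r·[(r+1) − (r-2)] = 3·(r-1)·r. The product of 2 consecutive integers is divisible by (2)! = 2, so h(r+1) − h(r) is divisible by 3·2 = 6. By the inductive hypothesis 6 | h(r), hence 6 | h(r+1).
This completes the induction.
Therefore the largest such d is 6.

d = 6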